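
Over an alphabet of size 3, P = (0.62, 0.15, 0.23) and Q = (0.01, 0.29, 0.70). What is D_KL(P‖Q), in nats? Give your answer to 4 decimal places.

2.2039 nats

D(P‖Q) = Σ p·ln(p/q).
  0.62·ln(0.62/0.01) = 2.55882
  0.15·ln(0.15/0.29) = -0.09889
  0.23·ln(0.23/0.70) = -0.25599
D(P‖Q) = 2.2039 nats.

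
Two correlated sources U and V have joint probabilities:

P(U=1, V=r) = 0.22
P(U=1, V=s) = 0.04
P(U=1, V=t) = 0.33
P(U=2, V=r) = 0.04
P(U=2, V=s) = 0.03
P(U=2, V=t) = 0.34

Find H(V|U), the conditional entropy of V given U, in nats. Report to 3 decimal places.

Chain rule: H(V|U) = H(U,V) − H(U).
Marginals: p(U) = (0.5900, 0.4100), p(V) = (0.2600, 0.0700, 0.6700).
H(U,V) = 1.4285 nats; H(U) = 0.6769 nats.
H(V|U) = 1.4285 − 0.6769 = 0.752 nats.

0.752 nats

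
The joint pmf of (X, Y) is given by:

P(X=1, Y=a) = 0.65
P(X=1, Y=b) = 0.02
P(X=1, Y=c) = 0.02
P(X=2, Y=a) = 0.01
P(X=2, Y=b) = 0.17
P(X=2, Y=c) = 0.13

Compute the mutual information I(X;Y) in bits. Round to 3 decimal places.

0.641 bits

Marginals: p(X) = (0.6900, 0.3100), p(Y) = (0.6600, 0.1900, 0.1500).
I(X;Y) = H(X) + H(Y) − H(X,Y).
H(X) = 0.8932, H(Y) = 1.2614, H(X,Y) = 1.5134.
I(X;Y) = 0.8932 + 1.2614 − 1.5134 = 0.641 bits.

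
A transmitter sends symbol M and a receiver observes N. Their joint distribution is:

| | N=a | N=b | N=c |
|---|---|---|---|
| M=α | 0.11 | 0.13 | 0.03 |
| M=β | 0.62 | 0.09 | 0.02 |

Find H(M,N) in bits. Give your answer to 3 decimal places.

1.738 bits

H(M,N) = −Σ p(x,y)·log₂ p(x,y) over all 6 cells.
  cell (α,a): −0.11·log₂0.11 = 0.3503
  cell (α,b): −0.13·log₂0.13 = 0.3826
  cell (α,c): −0.03·log₂0.03 = 0.1518
  cell (β,a): −0.62·log₂0.62 = 0.4276
  cell (β,b): −0.09·log₂0.09 = 0.3127
  cell (β,c): −0.02·log₂0.02 = 0.1129
Sum = 1.738 bits.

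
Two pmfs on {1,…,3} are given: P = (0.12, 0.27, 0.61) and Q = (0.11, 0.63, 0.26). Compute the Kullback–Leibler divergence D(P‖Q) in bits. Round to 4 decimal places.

D(P‖Q) = Σ p·log₂(p/q).
  0.12·log₂(0.12/0.11) = 0.01506
  0.27·log₂(0.27/0.63) = -0.33005
  0.61·log₂(0.61/0.26) = 0.75048
D(P‖Q) = 0.4355 bits.

0.4355 bits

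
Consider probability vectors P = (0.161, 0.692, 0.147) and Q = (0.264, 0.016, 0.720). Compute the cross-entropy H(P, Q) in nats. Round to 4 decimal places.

H(P,Q) = −Σ p·ln q.
  −0.161·ln(0.264) = 0.21442
  −0.692·ln(0.016) = 2.86154
  −0.147·ln(0.720) = 0.04829
H(P,Q) = 3.1242 nats.

3.1242 nats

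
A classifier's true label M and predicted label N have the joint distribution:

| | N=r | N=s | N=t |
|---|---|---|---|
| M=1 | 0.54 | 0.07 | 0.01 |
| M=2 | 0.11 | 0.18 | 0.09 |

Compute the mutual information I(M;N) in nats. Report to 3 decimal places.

Marginals: p(M) = (0.6200, 0.3800), p(N) = (0.6500, 0.2500, 0.1000).
I(M;N) = Σ p(x,y)·ln[p(x,y)/(p(x)p(y))].
  (1,r): 0.54·ln(1.3400) = 0.1580
  (1,s): 0.07·ln(0.4516) = -0.0556
  (1,t): 0.01·ln(0.1613) = -0.0182
  (2,r): 0.11·ln(0.4453) = -0.0890
  (2,s): 0.18·ln(1.8947) = 0.1150
  (2,t): 0.09·ln(2.3684) = 0.0776
Sum = 0.188 nats.

0.188 nats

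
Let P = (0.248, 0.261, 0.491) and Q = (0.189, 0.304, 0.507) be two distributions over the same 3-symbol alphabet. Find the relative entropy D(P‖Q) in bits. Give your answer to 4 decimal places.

0.0171 bits

D(P‖Q) = Σ p·log₂(p/q).
  0.248·log₂(0.248/0.189) = 0.09720
  0.261·log₂(0.261/0.304) = -0.05743
  0.491·log₂(0.491/0.507) = -0.02271
D(P‖Q) = 0.0171 bits.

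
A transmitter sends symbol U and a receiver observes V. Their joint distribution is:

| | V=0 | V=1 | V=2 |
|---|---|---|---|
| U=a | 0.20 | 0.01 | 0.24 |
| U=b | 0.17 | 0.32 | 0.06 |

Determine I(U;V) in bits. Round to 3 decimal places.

Marginals: p(U) = (0.4500, 0.5500), p(V) = (0.3700, 0.3300, 0.3000).
I(U;V) = Σ p(x,y)·log₂[p(x,y)/(p(x)p(y))].
  (a,0): 0.20·log₂(1.2012) = 0.0529
  (a,1): 0.01·log₂(0.0673) = -0.0389
  (a,2): 0.24·log₂(1.7778) = 0.1992
  (b,0): 0.17·log₂(0.8354) = -0.0441
  (b,1): 0.32·log₂(1.7631) = 0.2618
  (b,2): 0.06·log₂(0.3636) = -0.0876
Sum = 0.343 bits.

0.343 bits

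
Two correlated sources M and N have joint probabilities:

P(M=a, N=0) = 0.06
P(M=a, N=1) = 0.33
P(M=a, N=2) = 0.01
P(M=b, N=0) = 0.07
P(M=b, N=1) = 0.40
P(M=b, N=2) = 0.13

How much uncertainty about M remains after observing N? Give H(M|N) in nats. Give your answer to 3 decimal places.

0.628 nats

Marginals: p(M) = (0.4000, 0.6000), p(N) = (0.1300, 0.7300, 0.1400).
H(M|N) = Σ p(N) · H(M|N=·).
  N=0: p=0.1300, H(M|N=0) = 0.6902
  N=1: p=0.7300, H(M|N=1) = 0.6885
  N=2: p=0.1400, H(M|N=2) = 0.2573
Weighted sum = 0.628 nats.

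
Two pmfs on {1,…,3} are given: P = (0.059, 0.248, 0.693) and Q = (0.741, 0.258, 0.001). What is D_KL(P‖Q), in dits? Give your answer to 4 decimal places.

D(P‖Q) = Σ p·log₁₀(p/q).
  0.059·log₁₀(0.059/0.741) = -0.06484
  0.248·log₁₀(0.248/0.258) = -0.00426
  0.693·log₁₀(0.693/0.001) = 1.96863
D(P‖Q) = 1.8995 dits.

1.8995 dits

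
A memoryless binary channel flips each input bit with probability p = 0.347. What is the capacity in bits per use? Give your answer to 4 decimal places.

0.0686 bits

Binary symmetric channel: C = 1 − h₂(ε) where h₂ is the binary entropy function.
h₂(0.347) = −0.347·log₂0.347 − 0.653·log₂0.653 = 0.9314.
C = 1 − 0.9314 = 0.0686 bits per channel use.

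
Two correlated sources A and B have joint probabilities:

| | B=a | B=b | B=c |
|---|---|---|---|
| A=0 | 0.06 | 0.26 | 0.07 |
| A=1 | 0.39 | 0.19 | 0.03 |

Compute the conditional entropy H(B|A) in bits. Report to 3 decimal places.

Marginals: p(A) = (0.3900, 0.6100), p(B) = (0.4500, 0.4500, 0.1000).
H(B|A) = Σ p(A) · H(B|A=·).
  A=0: p=0.3900, H(B|A=0) = 1.2502
  A=1: p=0.6100, H(B|A=1) = 1.1505
Weighted sum = 1.189 bits.

1.189 bits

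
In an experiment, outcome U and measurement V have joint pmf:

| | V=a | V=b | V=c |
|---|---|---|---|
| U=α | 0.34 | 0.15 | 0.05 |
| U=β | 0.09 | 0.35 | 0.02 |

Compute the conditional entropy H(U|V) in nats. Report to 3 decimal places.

0.568 nats

Marginals: p(U) = (0.5400, 0.4600), p(V) = (0.4300, 0.5000, 0.0700).
H(U|V) = Σ p(V) · H(U|V=·).
  V=a: p=0.4300, H(U|V=a) = 0.5130
  V=b: p=0.5000, H(U|V=b) = 0.6109
  V=c: p=0.0700, H(U|V=c) = 0.5983
Weighted sum = 0.568 nats.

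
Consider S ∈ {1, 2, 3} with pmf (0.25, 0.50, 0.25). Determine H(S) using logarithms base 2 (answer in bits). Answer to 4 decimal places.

H(S) = −Σ p·log₂ p.
  −(0.25)·log₂(0.25) = 0.50000
  −(0.50)·log₂(0.50) = 0.50000
  −(0.25)·log₂(0.25) = 0.50000
Sum: 0.50000 + 0.50000 + 0.50000 = 1.5000 bits.

1.5000 bits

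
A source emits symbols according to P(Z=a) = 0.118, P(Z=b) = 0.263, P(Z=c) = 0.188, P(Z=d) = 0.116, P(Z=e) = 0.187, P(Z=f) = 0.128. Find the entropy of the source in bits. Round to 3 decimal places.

2.516 bits

H(Z) = −Σ p·log₂ p.
  −(0.118)·log₂(0.118) = 0.3638
  −(0.263)·log₂(0.263) = 0.5068
  −(0.188)·log₂(0.188) = 0.4533
  −(0.116)·log₂(0.116) = 0.3605
  −(0.187)·log₂(0.187) = 0.4523
  −(0.128)·log₂(0.128) = 0.3796
Sum: 0.3638 + 0.5068 + 0.4533 + 0.3605 + 0.4523 + 0.3796 = 2.516 bits.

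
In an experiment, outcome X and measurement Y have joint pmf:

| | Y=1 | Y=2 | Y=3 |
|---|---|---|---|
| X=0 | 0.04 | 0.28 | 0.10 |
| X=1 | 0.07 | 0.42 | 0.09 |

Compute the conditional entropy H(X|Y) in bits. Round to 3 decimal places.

Marginals: p(X) = (0.4200, 0.5800), p(Y) = (0.1100, 0.7000, 0.1900).
H(X|Y) = Σ p(Y) · H(X|Y=·).
  Y=1: p=0.1100, H(X|Y=1) = 0.9457
  Y=2: p=0.7000, H(X|Y=2) = 0.9710
  Y=3: p=0.1900, H(X|Y=3) = 0.9980
Weighted sum = 0.973 bits.

0.973 bits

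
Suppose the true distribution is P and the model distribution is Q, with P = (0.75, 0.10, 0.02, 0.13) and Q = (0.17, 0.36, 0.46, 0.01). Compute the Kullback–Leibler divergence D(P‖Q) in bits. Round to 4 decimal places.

D(P‖Q) = Σ p·log₂(p/q).
  0.75·log₂(0.75/0.17) = 1.60602
  0.10·log₂(0.10/0.36) = -0.18480
  0.02·log₂(0.02/0.46) = -0.09047
  0.13·log₂(0.13/0.01) = 0.48106
D(P‖Q) = 1.8118 bits.

1.8118 bits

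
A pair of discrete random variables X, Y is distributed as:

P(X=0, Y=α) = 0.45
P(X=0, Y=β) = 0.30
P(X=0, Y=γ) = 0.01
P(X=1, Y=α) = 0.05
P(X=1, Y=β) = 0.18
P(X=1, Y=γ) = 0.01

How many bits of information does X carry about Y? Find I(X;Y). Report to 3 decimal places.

0.082 bits

Marginals: p(X) = (0.7600, 0.2400), p(Y) = (0.5000, 0.4800, 0.0200).
I(X;Y) = Σ p(x,y)·log₂[p(x,y)/(p(x)p(y))].
  (0,α): 0.45·log₂(1.1842) = 0.1098
  (0,β): 0.30·log₂(0.8224) = -0.0846
  (0,γ): 0.01·log₂(0.6579) = -0.0060
  (1,α): 0.05·log₂(0.4167) = -0.0632
  (1,β): 0.18·log₂(1.5625) = 0.1159
  (1,γ): 0.01·log₂(2.0833) = 0.0106
Sum = 0.082 bits.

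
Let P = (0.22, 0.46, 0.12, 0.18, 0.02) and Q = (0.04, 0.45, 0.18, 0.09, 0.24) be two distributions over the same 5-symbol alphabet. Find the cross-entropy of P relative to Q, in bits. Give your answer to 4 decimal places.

2.5149 bits

H(P,Q) = −Σ p·log₂ q.
  −0.22·log₂(0.04) = 1.02165
  −0.46·log₂(0.45) = 0.52992
  −0.12·log₂(0.18) = 0.29687
  −0.18·log₂(0.09) = 0.62531
  −0.02·log₂(0.24) = 0.04118
H(P,Q) = 2.5149 bits.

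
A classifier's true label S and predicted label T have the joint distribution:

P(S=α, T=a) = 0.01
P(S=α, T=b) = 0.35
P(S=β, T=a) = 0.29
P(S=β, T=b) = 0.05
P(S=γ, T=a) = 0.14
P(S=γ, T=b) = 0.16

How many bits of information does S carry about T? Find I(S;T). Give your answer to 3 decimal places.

Marginals: p(S) = (0.3600, 0.3400, 0.3000), p(T) = (0.4400, 0.5600).
I(S;T) = H(S) + H(T) − H(S,T).
H(S) = 1.5809, H(T) = 0.9896, H(S,T) = 2.1507.
I(S;T) = 1.5809 + 0.9896 − 2.1507 = 0.420 bits.

0.420 bits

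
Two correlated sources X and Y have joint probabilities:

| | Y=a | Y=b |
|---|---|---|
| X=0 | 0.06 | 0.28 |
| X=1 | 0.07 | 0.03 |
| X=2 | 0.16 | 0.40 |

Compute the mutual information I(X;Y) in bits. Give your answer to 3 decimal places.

Marginals: p(X) = (0.3400, 0.1000, 0.5600), p(Y) = (0.2900, 0.7100).
I(X;Y) = H(X) + H(Y) − H(X,Y).
H(X) = 1.3298, H(Y) = 0.8687, H(X,Y) = 2.1299.
I(X;Y) = 1.3298 + 0.8687 − 2.1299 = 0.069 bits.

0.069 bits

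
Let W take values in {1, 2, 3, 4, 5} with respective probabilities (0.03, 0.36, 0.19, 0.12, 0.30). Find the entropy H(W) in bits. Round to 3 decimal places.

H(W) = −Σ p·log₂ p.
  −(0.03)·log₂(0.03) = 0.1518
  −(0.36)·log₂(0.36) = 0.5306
  −(0.19)·log₂(0.19) = 0.4552
  −(0.12)·log₂(0.12) = 0.3671
  −(0.30)·log₂(0.30) = 0.5211
Sum: 0.1518 + 0.5306 + 0.4552 + 0.3671 + 0.5211 = 2.026 bits.

2.026 bits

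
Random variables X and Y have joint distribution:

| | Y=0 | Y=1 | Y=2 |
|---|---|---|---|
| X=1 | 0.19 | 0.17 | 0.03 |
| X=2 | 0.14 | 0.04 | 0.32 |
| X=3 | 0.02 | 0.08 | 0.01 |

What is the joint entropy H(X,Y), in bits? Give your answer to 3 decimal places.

2.621 bits

H(X,Y) = −Σ p(x,y)·log₂ p(x,y) over all 9 cells.
  cell (1,0): −0.19·log₂0.19 = 0.4552
  cell (1,1): −0.17·log₂0.17 = 0.4346
  cell (1,2): −0.03·log₂0.03 = 0.1518
  cell (2,0): −0.14·log₂0.14 = 0.3971
  cell (2,1): −0.04·log₂0.04 = 0.1858
  cell (2,2): −0.32·log₂0.32 = 0.5260
  cell (3,0): −0.02·log₂0.02 = 0.1129
  cell (3,1): −0.08·log₂0.08 = 0.2915
  cell (3,2): −0.01·log₂0.01 = 0.0664
Sum = 2.621 bits.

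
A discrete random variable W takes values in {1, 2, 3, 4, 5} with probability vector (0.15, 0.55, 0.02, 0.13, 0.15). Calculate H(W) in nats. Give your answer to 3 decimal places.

H(W) = −Σ p·ln p.
  −(0.15)·ln(0.15) = 0.2846
  −(0.55)·ln(0.55) = 0.3288
  −(0.02)·ln(0.02) = 0.0782
  −(0.13)·ln(0.13) = 0.2652
  −(0.15)·ln(0.15) = 0.2846
Sum: 0.2846 + 0.3288 + 0.0782 + 0.2652 + 0.2846 = 1.241 nats.

1.241 nats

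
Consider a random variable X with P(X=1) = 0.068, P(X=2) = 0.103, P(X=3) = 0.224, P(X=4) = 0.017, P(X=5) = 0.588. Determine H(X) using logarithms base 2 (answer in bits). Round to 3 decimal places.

H(X) = −Σ p·log₂ p.
  −(0.068)·log₂(0.068) = 0.2637
  −(0.103)·log₂(0.103) = 0.3378
  −(0.224)·log₂(0.224) = 0.4835
  −(0.017)·log₂(0.017) = 0.0999
  −(0.588)·log₂(0.588) = 0.4505
Sum: 0.2637 + 0.3378 + 0.4835 + 0.0999 + 0.4505 = 1.635 bits.

1.635 bits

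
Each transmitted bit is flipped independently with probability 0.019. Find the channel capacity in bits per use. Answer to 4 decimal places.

0.8642 bits

Binary symmetric channel: C = 1 − h₂(ε) where h₂ is the binary entropy function.
h₂(0.019) = −0.019·log₂0.019 − 0.981·log₂0.981 = 0.1358.
C = 1 − 0.1358 = 0.8642 bits per channel use.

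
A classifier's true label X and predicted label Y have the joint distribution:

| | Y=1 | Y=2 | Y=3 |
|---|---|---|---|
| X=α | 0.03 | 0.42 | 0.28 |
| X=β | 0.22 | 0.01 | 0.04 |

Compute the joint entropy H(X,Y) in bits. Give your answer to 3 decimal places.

1.924 bits

H(X,Y) = −Σ p(x,y)·log₂ p(x,y) over all 6 cells.
  cell (α,1): −0.03·log₂0.03 = 0.1518
  cell (α,2): −0.42·log₂0.42 = 0.5256
  cell (α,3): −0.28·log₂0.28 = 0.5142
  cell (β,1): −0.22·log₂0.22 = 0.4806
  cell (β,2): −0.01·log₂0.01 = 0.0664
  cell (β,3): −0.04·log₂0.04 = 0.1858
Sum = 1.924 bits.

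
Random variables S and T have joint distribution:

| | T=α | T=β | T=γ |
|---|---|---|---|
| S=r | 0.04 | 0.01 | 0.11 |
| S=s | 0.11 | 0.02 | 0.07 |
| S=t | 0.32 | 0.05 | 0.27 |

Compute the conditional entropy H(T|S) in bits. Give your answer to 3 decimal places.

Marginals: p(S) = (0.1600, 0.2000, 0.6400), p(T) = (0.4700, 0.0800, 0.4500).
H(T|S) = Σ p(S) · H(T|S=·).
  S=r: p=0.1600, H(T|S=r) = 1.1216
  S=s: p=0.2000, H(T|S=s) = 1.3367
  S=t: p=0.6400, H(T|S=t) = 1.3126
Weighted sum = 1.287 bits.

1.287 bits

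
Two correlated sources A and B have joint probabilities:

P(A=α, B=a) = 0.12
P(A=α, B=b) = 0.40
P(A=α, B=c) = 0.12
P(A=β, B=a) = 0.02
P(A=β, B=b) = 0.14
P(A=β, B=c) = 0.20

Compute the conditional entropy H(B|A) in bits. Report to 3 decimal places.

1.295 bits

Marginals: p(A) = (0.6400, 0.3600), p(B) = (0.1400, 0.5400, 0.3200).
H(B|A) = Σ p(A) · H(B|A=·).
  A=α: p=0.6400, H(B|A=α) = 1.3294
  A=β: p=0.3600, H(B|A=β) = 1.2327
Weighted sum = 1.295 bits.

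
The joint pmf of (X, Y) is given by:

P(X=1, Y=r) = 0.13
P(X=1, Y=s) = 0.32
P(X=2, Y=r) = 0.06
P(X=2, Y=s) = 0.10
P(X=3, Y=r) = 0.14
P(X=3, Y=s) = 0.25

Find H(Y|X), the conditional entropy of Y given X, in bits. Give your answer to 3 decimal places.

0.910 bits

Marginals: p(X) = (0.4500, 0.1600, 0.3900), p(Y) = (0.3300, 0.6700).
H(Y|X) = Σ p(X) · H(Y|X=·).
  X=1: p=0.4500, H(Y|X=1) = 0.8673
  X=2: p=0.1600, H(Y|X=2) = 0.9544
  X=3: p=0.3900, H(Y|X=3) = 0.9418
Weighted sum = 0.910 bits.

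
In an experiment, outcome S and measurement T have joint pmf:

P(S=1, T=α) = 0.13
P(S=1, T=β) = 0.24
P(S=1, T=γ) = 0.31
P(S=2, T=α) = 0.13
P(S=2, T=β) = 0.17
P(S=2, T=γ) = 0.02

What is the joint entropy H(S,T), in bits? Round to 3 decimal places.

2.331 bits

H(S,T) = −Σ p(x,y)·log₂ p(x,y) over all 6 cells.
  cell (1,α): −0.13·log₂0.13 = 0.3826
  cell (1,β): −0.24·log₂0.24 = 0.4941
  cell (1,γ): −0.31·log₂0.31 = 0.5238
  cell (2,α): −0.13·log₂0.13 = 0.3826
  cell (2,β): −0.17·log₂0.17 = 0.4346
  cell (2,γ): −0.02·log₂0.02 = 0.1129
Sum = 2.331 bits.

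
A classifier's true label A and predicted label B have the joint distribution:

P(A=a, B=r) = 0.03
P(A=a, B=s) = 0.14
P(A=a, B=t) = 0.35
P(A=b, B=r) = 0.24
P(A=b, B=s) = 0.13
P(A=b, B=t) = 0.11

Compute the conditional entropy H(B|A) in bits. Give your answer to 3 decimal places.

1.307 bits

Chain rule: H(B|A) = H(A,B) − H(A).
Marginals: p(A) = (0.5200, 0.4800), p(B) = (0.2700, 0.2700, 0.4600).
H(A,B) = 2.3060 bits; H(A) = 0.9988 bits.
H(B|A) = 2.3060 − 0.9988 = 1.307 bits.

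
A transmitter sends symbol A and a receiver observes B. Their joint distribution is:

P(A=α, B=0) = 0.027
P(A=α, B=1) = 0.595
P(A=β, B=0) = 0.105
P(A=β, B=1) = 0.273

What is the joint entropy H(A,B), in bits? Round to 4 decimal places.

1.4391 bits

H(A,B) = −Σ p(x,y)·log₂ p(x,y) over all 4 cells.
  cell (α,0): −0.027·log₂0.027 = 0.14069
  cell (α,1): −0.595·log₂0.595 = 0.44568
  cell (β,0): −0.105·log₂0.105 = 0.34141
  cell (β,1): −0.273·log₂0.273 = 0.51134
Sum = 1.4391 bits.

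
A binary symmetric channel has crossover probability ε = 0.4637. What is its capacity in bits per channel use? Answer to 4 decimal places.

0.0038 bits

Binary symmetric channel: C = 1 − h₂(ε) where h₂ is the binary entropy function.
h₂(0.4637) = −0.4637·log₂0.4637 − 0.5363·log₂0.5363 = 0.9962.
C = 1 − 0.9962 = 0.0038 bits per channel use.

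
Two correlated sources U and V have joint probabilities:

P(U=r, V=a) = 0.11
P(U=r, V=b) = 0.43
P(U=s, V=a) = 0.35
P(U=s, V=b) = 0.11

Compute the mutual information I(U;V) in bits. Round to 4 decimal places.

Marginals: p(U) = (0.5400, 0.4600), p(V) = (0.4600, 0.5400).
I(U;V) = Σ p(x,y)·log₂[p(x,y)/(p(x)p(y))].
  (r,a): 0.11·log₂(0.4428) = -0.12927
  (r,b): 0.43·log₂(1.4746) = 0.24095
  (s,a): 0.35·log₂(1.6541) = 0.25411
  (s,b): 0.11·log₂(0.4428) = -0.12927
Sum = 0.2365 bits.

0.2365 bits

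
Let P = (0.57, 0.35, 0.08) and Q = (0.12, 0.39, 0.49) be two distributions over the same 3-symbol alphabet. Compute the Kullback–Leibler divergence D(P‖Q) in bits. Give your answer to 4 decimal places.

D(P‖Q) = Σ p·log₂(p/q).
  0.57·log₂(0.57/0.12) = 1.28132
  0.35·log₂(0.35/0.39) = -0.05464
  0.08·log₂(0.08/0.49) = -0.20918
D(P‖Q) = 1.0175 bits.

1.0175 bits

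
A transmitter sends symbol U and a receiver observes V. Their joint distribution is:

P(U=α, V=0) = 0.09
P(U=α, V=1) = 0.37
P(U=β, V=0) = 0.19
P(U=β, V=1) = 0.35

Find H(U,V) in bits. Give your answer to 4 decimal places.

H(U,V) = −Σ p(x,y)·log₂ p(x,y) over all 4 cells.
  cell (α,0): −0.09·log₂0.09 = 0.31265
  cell (α,1): −0.37·log₂0.37 = 0.53073
  cell (β,0): −0.19·log₂0.19 = 0.45523
  cell (β,1): −0.35·log₂0.35 = 0.53010
Sum = 1.8287 bits.

1.8287 bits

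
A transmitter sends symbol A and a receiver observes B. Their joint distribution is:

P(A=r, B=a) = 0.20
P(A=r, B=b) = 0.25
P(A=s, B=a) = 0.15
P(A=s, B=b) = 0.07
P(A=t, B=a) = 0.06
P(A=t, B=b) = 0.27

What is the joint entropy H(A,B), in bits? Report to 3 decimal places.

2.397 bits

H(A,B) = −Σ p(x,y)·log₂ p(x,y) over all 6 cells.
  cell (r,a): −0.20·log₂0.20 = 0.4644
  cell (r,b): −0.25·log₂0.25 = 0.5000
  cell (s,a): −0.15·log₂0.15 = 0.4105
  cell (s,b): −0.07·log₂0.07 = 0.2686
  cell (t,a): −0.06·log₂0.06 = 0.2435
  cell (t,b): −0.27·log₂0.27 = 0.5100
Sum = 2.397 bits.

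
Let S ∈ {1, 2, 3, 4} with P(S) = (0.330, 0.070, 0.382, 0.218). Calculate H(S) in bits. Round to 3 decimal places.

H(S) = −Σ p·log₂ p.
  −(0.330)·log₂(0.330) = 0.5278
  −(0.070)·log₂(0.070) = 0.2686
  −(0.382)·log₂(0.382) = 0.5304
  −(0.218)·log₂(0.218) = 0.4791
Sum: 0.5278 + 0.2686 + 0.5304 + 0.4791 = 1.806 bits.

1.806 bits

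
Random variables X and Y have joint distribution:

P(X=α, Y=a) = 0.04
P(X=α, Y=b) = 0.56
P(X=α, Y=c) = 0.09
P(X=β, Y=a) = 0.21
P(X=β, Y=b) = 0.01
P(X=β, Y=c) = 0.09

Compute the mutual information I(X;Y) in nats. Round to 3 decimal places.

0.334 nats

Marginals: p(X) = (0.6900, 0.3100), p(Y) = (0.2500, 0.5700, 0.1800).
I(X;Y) = Σ p(x,y)·ln[p(x,y)/(p(x)p(y))].
  (α,a): 0.04·ln(0.2319) = -0.0585
  (α,b): 0.56·ln(1.4238) = 0.1979
  (α,c): 0.09·ln(0.7246) = -0.0290
  (β,a): 0.21·ln(2.7097) = 0.2093
  (β,b): 0.01·ln(0.0566) = -0.0287
  (β,c): 0.09·ln(1.6129) = 0.0430
Sum = 0.334 nats.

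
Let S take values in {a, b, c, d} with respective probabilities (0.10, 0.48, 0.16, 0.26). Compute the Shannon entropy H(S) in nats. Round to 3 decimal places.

1.226 nats

H(S) = −Σ p·ln p.
  −(0.10)·ln(0.10) = 0.2303
  −(0.48)·ln(0.48) = 0.3523
  −(0.16)·ln(0.16) = 0.2932
  −(0.26)·ln(0.26) = 0.3502
Sum: 0.2303 + 0.3523 + 0.2932 + 0.3502 = 1.226 nats.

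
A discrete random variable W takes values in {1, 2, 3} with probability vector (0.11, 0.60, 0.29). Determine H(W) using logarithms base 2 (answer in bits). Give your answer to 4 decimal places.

H(W) = −Σ p·log₂ p.
  −(0.11)·log₂(0.11) = 0.35029
  −(0.60)·log₂(0.60) = 0.44218
  −(0.29)·log₂(0.29) = 0.51790
Sum: 0.35029 + 0.44218 + 0.51790 = 1.3104 bits.

1.3104 bits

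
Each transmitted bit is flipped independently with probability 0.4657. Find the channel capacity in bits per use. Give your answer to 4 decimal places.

Binary symmetric channel: C = 1 − h₂(ε) where h₂ is the binary entropy function.
h₂(0.4657) = −0.4657·log₂0.4657 − 0.5343·log₂0.5343 = 0.9966.
C = 1 − 0.9966 = 0.0034 bits per channel use.

0.0034 bits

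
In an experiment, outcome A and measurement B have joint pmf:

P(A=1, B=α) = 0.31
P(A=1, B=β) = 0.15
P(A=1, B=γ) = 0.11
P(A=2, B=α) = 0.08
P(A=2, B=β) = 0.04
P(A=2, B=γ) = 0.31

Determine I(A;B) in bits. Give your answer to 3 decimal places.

0.211 bits

Marginals: p(A) = (0.5700, 0.4300), p(B) = (0.3900, 0.1900, 0.4200).
I(A;B) = Σ p(x,y)·log₂[p(x,y)/(p(x)p(y))].
  (1,α): 0.31·log₂(1.3945) = 0.1487
  (1,β): 0.15·log₂(1.3850) = 0.0705
  (1,γ): 0.11·log₂(0.4595) = -0.1234
  (2,α): 0.08·log₂(0.4770) = -0.0854
  (2,β): 0.04·log₂(0.4896) = -0.0412
  (2,γ): 0.31·log₂(1.7165) = 0.2416
Sum = 0.211 bits.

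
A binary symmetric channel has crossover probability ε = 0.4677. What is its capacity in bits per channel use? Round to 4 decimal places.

Binary symmetric channel: C = 1 − h₂(ε) where h₂ is the binary entropy function.
h₂(0.4677) = −0.4677·log₂0.4677 − 0.5323·log₂0.5323 = 0.9970.
C = 1 − 0.9970 = 0.0030 bits per channel use.

0.0030 bits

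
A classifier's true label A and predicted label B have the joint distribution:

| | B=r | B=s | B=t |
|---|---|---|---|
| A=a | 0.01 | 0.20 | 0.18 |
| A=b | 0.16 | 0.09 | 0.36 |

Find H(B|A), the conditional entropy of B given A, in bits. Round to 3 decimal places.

Marginals: p(A) = (0.3900, 0.6100), p(B) = (0.1700, 0.2900, 0.5400).
H(B|A) = Σ p(A) · H(B|A=·).
  A=a: p=0.3900, H(B|A=a) = 1.1444
  A=b: p=0.6100, H(B|A=b) = 1.3628
Weighted sum = 1.278 bits.

1.278 bits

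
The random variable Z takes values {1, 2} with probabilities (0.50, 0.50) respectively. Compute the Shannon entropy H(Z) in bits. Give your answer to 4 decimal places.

H(Z) = −Σ p·log₂ p.
  −(0.50)·log₂(0.50) = 0.50000
  −(0.50)·log₂(0.50) = 0.50000
Sum: 0.50000 + 0.50000 = 1.0000 bits.

1.0000 bits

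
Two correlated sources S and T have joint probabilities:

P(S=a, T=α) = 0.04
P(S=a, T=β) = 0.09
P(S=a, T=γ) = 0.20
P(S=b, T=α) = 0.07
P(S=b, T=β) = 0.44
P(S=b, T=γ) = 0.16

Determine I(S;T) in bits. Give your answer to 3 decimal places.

Marginals: p(S) = (0.3300, 0.6700), p(T) = (0.1100, 0.5300, 0.3600).
I(S;T) = Σ p(x,y)·log₂[p(x,y)/(p(x)p(y))].
  (a,α): 0.04·log₂(1.1019) = 0.0056
  (a,β): 0.09·log₂(0.5146) = -0.0863
  (a,γ): 0.20·log₂(1.6835) = 0.1503
  (b,α): 0.07·log₂(0.9498) = -0.0052
  (b,β): 0.44·log₂(1.2391) = 0.1361
  (b,γ): 0.16·log₂(0.6633) = -0.0947
Sum = 0.106 bits.

0.106 bits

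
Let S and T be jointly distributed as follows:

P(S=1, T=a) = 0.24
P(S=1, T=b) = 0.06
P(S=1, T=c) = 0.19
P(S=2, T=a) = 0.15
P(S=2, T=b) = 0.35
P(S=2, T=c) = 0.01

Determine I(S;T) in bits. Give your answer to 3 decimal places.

Marginals: p(S) = (0.4900, 0.5100), p(T) = (0.3900, 0.4100, 0.2000).
I(S;T) = H(S) + H(T) − H(S,T).
H(S) = 0.9997, H(T) = 1.5216, H(S,T) = 2.2000.
I(S;T) = 0.9997 + 1.5216 − 2.2000 = 0.321 bits.

0.321 bits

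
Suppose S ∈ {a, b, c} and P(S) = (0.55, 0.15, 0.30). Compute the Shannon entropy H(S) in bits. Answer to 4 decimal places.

1.4060 bits

H(S) = −Σ p·log₂ p.
  −(0.55)·log₂(0.55) = 0.47437
  −(0.15)·log₂(0.15) = 0.41054
  −(0.30)·log₂(0.30) = 0.52109
Sum: 0.47437 + 0.41054 + 0.52109 = 1.4060 bits.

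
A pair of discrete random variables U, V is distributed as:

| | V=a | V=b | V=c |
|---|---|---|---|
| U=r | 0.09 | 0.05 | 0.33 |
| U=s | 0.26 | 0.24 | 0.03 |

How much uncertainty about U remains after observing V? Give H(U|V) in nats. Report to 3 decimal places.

0.436 nats

Marginals: p(U) = (0.4700, 0.5300), p(V) = (0.3500, 0.2900, 0.3600).
H(U|V) = Σ p(V) · H(U|V=·).
  V=a: p=0.3500, H(U|V=a) = 0.5700
  V=b: p=0.2900, H(U|V=b) = 0.4597
  V=c: p=0.3600, H(U|V=c) = 0.2868
Weighted sum = 0.436 nats.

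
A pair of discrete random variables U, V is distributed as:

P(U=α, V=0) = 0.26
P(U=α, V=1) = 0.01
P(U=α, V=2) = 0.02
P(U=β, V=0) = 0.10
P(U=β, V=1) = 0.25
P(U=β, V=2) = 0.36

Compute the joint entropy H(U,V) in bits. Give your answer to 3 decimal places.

2.047 bits

H(U,V) = −Σ p(x,y)·log₂ p(x,y) over all 6 cells.
  cell (α,0): −0.26·log₂0.26 = 0.5053
  cell (α,1): −0.01·log₂0.01 = 0.0664
  cell (α,2): −0.02·log₂0.02 = 0.1129
  cell (β,0): −0.10·log₂0.10 = 0.3322
  cell (β,1): −0.25·log₂0.25 = 0.5000
  cell (β,2): −0.36·log₂0.36 = 0.5306
Sum = 2.047 bits.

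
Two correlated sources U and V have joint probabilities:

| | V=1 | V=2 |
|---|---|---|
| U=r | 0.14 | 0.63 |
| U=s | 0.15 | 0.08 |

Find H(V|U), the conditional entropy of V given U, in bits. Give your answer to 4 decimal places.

Marginals: p(U) = (0.7700, 0.2300), p(V) = (0.2900, 0.7100).
H(V|U) = Σ p(U) · H(V|U=·).
  U=r: p=0.7700, H(V|U=r) = 0.6840
  U=s: p=0.2300, H(V|U=s) = 0.9321
Weighted sum = 0.7411 bits.

0.7411 bits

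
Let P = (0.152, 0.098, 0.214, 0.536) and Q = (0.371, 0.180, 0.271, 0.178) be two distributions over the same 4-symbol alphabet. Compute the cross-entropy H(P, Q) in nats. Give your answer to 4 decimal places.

H(P,Q) = −Σ p·ln q.
  −0.152·ln(0.371) = 0.15072
  −0.098·ln(0.180) = 0.16805
  −0.214·ln(0.271) = 0.27941
  −0.536·ln(0.178) = 0.92512
H(P,Q) = 1.5233 nats.

1.5233 nats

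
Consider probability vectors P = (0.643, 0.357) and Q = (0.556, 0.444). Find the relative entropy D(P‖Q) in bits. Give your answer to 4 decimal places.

0.0225 bits

D(P‖Q) = Σ p·log₂(p/q).
  0.643·log₂(0.643/0.556) = 0.13486
  0.357·log₂(0.357/0.444) = -0.11232
D(P‖Q) = 0.0225 bits.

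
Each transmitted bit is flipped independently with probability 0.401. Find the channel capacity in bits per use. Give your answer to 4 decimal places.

0.0285 bits

Binary symmetric channel: C = 1 − h₂(ε) where h₂ is the binary entropy function.
h₂(0.401) = −0.401·log₂0.401 − 0.599·log₂0.599 = 0.9715.
C = 1 − 0.9715 = 0.0285 bits per channel use.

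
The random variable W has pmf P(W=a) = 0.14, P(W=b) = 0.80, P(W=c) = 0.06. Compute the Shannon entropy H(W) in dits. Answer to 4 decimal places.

H(W) = −Σ p·log₁₀ p.
  −(0.14)·log₁₀(0.14) = 0.11954
  −(0.80)·log₁₀(0.80) = 0.07753
  −(0.06)·log₁₀(0.06) = 0.07331
Sum: 0.11954 + 0.07753 + 0.07331 = 0.2704 dits.

0.2704 dits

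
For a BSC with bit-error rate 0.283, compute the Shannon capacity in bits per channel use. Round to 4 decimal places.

0.1405 bits

Binary symmetric channel: C = 1 − h₂(ε) where h₂ is the binary entropy function.
h₂(0.283) = −0.283·log₂0.283 − 0.717·log₂0.717 = 0.8595.
C = 1 − 0.8595 = 0.1405 bits per channel use.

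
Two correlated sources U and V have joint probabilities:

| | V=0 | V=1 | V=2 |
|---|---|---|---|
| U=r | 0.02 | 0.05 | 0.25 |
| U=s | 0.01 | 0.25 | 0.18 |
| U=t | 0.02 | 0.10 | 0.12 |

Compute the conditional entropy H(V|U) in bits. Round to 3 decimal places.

Chain rule: H(V|U) = H(U,V) − H(U).
Marginals: p(U) = (0.3200, 0.4400, 0.2400), p(V) = (0.0500, 0.4000, 0.5500).
H(U,V) = 2.6529 bits; H(U) = 1.5413 bits.
H(V|U) = 2.6529 − 1.5413 = 1.112 bits.

1.112 bits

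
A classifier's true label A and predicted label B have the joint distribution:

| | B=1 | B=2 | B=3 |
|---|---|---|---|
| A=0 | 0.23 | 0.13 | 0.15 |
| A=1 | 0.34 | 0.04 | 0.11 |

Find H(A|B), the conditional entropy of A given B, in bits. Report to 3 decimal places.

0.944 bits

Chain rule: H(A|B) = H(A,B) − H(B).
Marginals: p(A) = (0.5100, 0.4900), p(B) = (0.5700, 0.1700, 0.2600).
H(A,B) = 2.3461 bits; H(B) = 1.4021 bits.
H(A|B) = 2.3461 − 1.4021 = 0.944 bits.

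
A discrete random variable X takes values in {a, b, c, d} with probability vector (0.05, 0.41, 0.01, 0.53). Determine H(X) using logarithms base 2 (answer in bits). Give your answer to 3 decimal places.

1.295 bits

H(X) = −Σ p·log₂ p.
  −(0.05)·log₂(0.05) = 0.2161
  −(0.41)·log₂(0.41) = 0.5274
  −(0.01)·log₂(0.01) = 0.0664
  −(0.53)·log₂(0.53) = 0.4854
Sum: 0.2161 + 0.5274 + 0.0664 + 0.4854 = 1.295 bits.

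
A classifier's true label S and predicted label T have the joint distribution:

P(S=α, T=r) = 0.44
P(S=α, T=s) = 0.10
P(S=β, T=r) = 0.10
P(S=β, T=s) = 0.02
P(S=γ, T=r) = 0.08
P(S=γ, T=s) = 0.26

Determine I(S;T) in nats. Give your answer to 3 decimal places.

0.166 nats

Marginals: p(S) = (0.5400, 0.1200, 0.3400), p(T) = (0.6200, 0.3800).
I(S;T) = H(S) + H(T) − H(S,T).
H(S) = 0.9540, H(T) = 0.6641, H(S,T) = 1.4523.
I(S;T) = 0.9540 + 0.6641 − 1.4523 = 0.166 nats.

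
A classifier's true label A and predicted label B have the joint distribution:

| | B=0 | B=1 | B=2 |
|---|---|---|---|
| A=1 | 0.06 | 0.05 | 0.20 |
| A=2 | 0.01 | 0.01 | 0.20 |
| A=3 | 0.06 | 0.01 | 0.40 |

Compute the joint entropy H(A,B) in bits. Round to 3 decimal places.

2.360 bits

H(A,B) = −Σ p(x,y)·log₂ p(x,y) over all 9 cells.
  cell (1,0): −0.06·log₂0.06 = 0.2435
  cell (1,1): −0.05·log₂0.05 = 0.2161
  cell (1,2): −0.20·log₂0.20 = 0.4644
  cell (2,0): −0.01·log₂0.01 = 0.0664
  cell (2,1): −0.01·log₂0.01 = 0.0664
  cell (2,2): −0.20·log₂0.20 = 0.4644
  cell (3,0): −0.06·log₂0.06 = 0.2435
  cell (3,1): −0.01·log₂0.01 = 0.0664
  cell (3,2): −0.40·log₂0.40 = 0.5288
Sum = 2.360 bits.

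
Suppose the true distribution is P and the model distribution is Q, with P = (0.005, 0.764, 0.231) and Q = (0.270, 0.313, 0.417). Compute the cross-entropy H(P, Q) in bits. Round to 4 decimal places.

H(P,Q) = −Σ p·log₂ q.
  −0.005·log₂(0.270) = 0.00944
  −0.764·log₂(0.313) = 1.28028
  −0.231·log₂(0.417) = 0.29149
H(P,Q) = 1.5812 bits.

1.5812 bits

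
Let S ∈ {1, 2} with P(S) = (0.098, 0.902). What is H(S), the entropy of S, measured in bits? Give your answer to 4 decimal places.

H(S) = −Σ p·log₂ p.
  −(0.098)·log₂(0.098) = 0.32841
  −(0.902)·log₂(0.902) = 0.13422
Sum: 0.32841 + 0.13422 = 0.4626 bits.

0.4626 bits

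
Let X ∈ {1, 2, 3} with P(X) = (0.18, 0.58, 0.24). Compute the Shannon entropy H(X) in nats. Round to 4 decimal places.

0.9671 nats

H(X) = −Σ p·ln p.
  −(0.18)·ln(0.18) = 0.30866
  −(0.58)·ln(0.58) = 0.31594
  −(0.24)·ln(0.24) = 0.34251
Sum: 0.30866 + 0.31594 + 0.34251 = 0.9671 nats.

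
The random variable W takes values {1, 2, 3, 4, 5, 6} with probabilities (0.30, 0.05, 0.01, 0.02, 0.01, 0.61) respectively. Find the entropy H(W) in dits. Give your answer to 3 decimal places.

H(W) = −Σ p·log₁₀ p.
  −(0.30)·log₁₀(0.30) = 0.1569
  −(0.05)·log₁₀(0.05) = 0.0651
  −(0.01)·log₁₀(0.01) = 0.0200
  −(0.02)·log₁₀(0.02) = 0.0340
  −(0.01)·log₁₀(0.01) = 0.0200
  −(0.61)·log₁₀(0.61) = 0.1309
Sum: 0.1569 + 0.0651 + 0.0200 + 0.0340 + 0.0200 + 0.1309 = 0.427 dits.

0.427 dits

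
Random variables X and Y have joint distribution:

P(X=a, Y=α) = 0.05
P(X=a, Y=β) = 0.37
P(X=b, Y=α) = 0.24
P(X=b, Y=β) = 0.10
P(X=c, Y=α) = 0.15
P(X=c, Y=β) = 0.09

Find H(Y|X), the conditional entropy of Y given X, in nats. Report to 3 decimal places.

0.518 nats

Chain rule: H(Y|X) = H(X,Y) − H(X).
Marginals: p(X) = (0.4200, 0.3400, 0.2400), p(Y) = (0.4400, 0.5600).
H(X,Y) = 1.5917 nats; H(X) = 1.0737 nats.
H(Y|X) = 1.5917 − 1.0737 = 0.518 nats.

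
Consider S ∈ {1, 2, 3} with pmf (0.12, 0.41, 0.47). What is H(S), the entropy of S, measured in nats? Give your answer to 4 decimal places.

0.9748 nats

H(S) = −Σ p·ln p.
  −(0.12)·ln(0.12) = 0.25443
  −(0.41)·ln(0.41) = 0.36556
  −(0.47)·ln(0.47) = 0.35486
Sum: 0.25443 + 0.36556 + 0.35486 = 0.9748 nats.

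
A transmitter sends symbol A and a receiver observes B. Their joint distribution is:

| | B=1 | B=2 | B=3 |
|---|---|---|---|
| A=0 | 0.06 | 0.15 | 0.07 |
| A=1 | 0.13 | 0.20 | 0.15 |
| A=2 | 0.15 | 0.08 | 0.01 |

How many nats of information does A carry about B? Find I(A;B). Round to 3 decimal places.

0.075 nats

Marginals: p(A) = (0.2800, 0.4800, 0.2400), p(B) = (0.3400, 0.4300, 0.2300).
I(A;B) = Σ p(x,y)·ln[p(x,y)/(p(x)p(y))].
  (0,1): 0.06·ln(0.6303) = -0.0277
  (0,2): 0.15·ln(1.2458) = 0.0330
  (0,3): 0.07·ln(1.0870) = 0.0058
  (1,1): 0.13·ln(0.7966) = -0.0296
  (1,2): 0.20·ln(0.9690) = -0.0063
  (1,3): 0.15·ln(1.3587) = 0.0460
  (2,1): 0.15·ln(1.8382) = 0.0913
  (2,2): 0.08·ln(0.7752) = -0.0204
  (2,3): 0.01·ln(0.1812) = -0.0171
Sum = 0.075 nats.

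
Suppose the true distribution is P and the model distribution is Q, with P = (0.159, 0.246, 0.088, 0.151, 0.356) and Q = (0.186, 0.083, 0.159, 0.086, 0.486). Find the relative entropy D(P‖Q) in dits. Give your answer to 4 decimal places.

0.0714 dits

D(P‖Q) = Σ p·log₁₀(p/q).
  0.159·log₁₀(0.159/0.186) = -0.01083
  0.246·log₁₀(0.246/0.083) = 0.11608
  0.088·log₁₀(0.088/0.159) = -0.02261
  0.151·log₁₀(0.151/0.086) = 0.03692
  0.356·log₁₀(0.356/0.486) = -0.04813
D(P‖Q) = 0.0714 dits.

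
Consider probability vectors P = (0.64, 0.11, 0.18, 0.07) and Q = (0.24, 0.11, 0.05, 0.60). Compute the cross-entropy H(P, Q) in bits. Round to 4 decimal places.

2.4975 bits

H(P,Q) = −Σ p·log₂ q.
  −0.64·log₂(0.24) = 1.31769
  −0.11·log₂(0.11) = 0.35029
  −0.18·log₂(0.05) = 0.77795
  −0.07·log₂(0.60) = 0.05159
H(P,Q) = 2.4975 bits.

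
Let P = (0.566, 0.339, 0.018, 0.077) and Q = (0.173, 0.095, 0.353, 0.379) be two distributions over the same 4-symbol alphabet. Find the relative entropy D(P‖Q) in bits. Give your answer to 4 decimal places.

1.3357 bits

D(P‖Q) = Σ p·log₂(p/q).
  0.566·log₂(0.566/0.173) = 0.96788
  0.339·log₂(0.339/0.095) = 0.62216
  0.018·log₂(0.018/0.353) = -0.07728
  0.077·log₂(0.077/0.379) = -0.17704
D(P‖Q) = 1.3357 bits.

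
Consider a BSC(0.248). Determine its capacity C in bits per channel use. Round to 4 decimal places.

Binary symmetric channel: C = 1 − h₂(ε) where h₂ is the binary entropy function.
h₂(0.248) = −0.248·log₂0.248 − 0.752·log₂0.752 = 0.8081.
C = 1 − 0.8081 = 0.1919 bits per channel use.

0.1919 bits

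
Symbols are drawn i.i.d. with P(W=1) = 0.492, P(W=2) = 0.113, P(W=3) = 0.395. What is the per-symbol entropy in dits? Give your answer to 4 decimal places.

0.4179 dits

H(W) = −Σ p·log₁₀ p.
  −(0.492)·log₁₀(0.492) = 0.15155
  −(0.113)·log₁₀(0.113) = 0.10700
  −(0.395)·log₁₀(0.395) = 0.15934
Sum: 0.15155 + 0.10700 + 0.15934 = 0.4179 dits.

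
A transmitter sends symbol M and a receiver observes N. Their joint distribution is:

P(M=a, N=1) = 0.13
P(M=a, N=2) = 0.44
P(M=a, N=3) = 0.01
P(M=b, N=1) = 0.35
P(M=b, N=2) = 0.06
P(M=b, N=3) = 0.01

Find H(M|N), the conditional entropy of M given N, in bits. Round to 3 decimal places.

Chain rule: H(M|N) = H(M,N) − H(N).
Marginals: p(M) = (0.5800, 0.4200), p(N) = (0.4800, 0.5000, 0.0200).
H(M,N) = 1.8103 bits; H(N) = 1.1211 bits.
H(M|N) = 1.8103 − 1.1211 = 0.689 bits.

0.689 bits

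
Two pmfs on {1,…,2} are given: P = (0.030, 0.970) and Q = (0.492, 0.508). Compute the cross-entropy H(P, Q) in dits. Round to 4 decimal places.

0.2946 dits

H(P,Q) = −Σ p·log₁₀ q.
  −0.030·log₁₀(0.492) = 0.00924
  −0.970·log₁₀(0.508) = 0.28531
H(P,Q) = 0.2946 dits.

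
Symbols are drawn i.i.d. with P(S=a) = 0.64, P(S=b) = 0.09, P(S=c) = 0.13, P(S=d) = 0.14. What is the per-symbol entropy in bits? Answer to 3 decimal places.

H(S) = −Σ p·log₂ p.
  −(0.64)·log₂(0.64) = 0.4121
  −(0.09)·log₂(0.09) = 0.3127
  −(0.13)·log₂(0.13) = 0.3826
  −(0.14)·log₂(0.14) = 0.3971
Sum: 0.4121 + 0.3127 + 0.3826 + 0.3971 = 1.504 bits.

1.504 bits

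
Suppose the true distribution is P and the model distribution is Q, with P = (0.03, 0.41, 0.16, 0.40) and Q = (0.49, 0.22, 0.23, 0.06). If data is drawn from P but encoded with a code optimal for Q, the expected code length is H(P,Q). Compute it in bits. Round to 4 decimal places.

2.8893 bits

H(P,Q) = −Σ p·log₂ q.
  −0.03·log₂(0.49) = 0.03087
  −0.41·log₂(0.22) = 0.89561
  −0.16·log₂(0.23) = 0.33925
  −0.40·log₂(0.06) = 1.62356
H(P,Q) = 2.8893 bits.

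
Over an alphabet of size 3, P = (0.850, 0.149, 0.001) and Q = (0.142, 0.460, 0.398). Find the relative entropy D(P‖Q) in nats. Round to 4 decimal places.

D(P‖Q) = Σ p·ln(p/q).
  0.850·ln(0.850/0.142) = 1.52100
  0.149·ln(0.149/0.460) = -0.16796
  0.001·ln(0.001/0.398) = -0.00599
D(P‖Q) = 1.3470 nats.

1.3470 nats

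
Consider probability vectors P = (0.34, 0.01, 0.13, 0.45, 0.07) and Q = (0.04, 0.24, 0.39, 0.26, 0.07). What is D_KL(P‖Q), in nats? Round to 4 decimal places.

D(P‖Q) = Σ p·ln(p/q).
  0.34·ln(0.34/0.04) = 0.72762
  0.01·ln(0.01/0.24) = -0.03178
  0.13·ln(0.13/0.39) = -0.14282
  0.45·ln(0.45/0.26) = 0.24685
  0.07·ln(0.07/0.07) = 0.00000
D(P‖Q) = 0.7999 nats.

0.7999 nats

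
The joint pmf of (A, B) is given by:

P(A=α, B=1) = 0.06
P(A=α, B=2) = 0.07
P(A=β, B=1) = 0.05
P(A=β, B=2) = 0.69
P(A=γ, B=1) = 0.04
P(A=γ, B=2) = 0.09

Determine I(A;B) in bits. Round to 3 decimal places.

0.101 bits

Marginals: p(A) = (0.1300, 0.7400, 0.1300), p(B) = (0.1500, 0.8500).
I(A;B) = Σ p(x,y)·log₂[p(x,y)/(p(x)p(y))].
  (α,1): 0.06·log₂(3.0769) = 0.0973
  (α,2): 0.07·log₂(0.6335) = -0.0461
  (β,1): 0.05·log₂(0.4505) = -0.0575
  (β,2): 0.69·log₂(1.0970) = 0.0921
  (γ,1): 0.04·log₂(2.0513) = 0.0415
  (γ,2): 0.09·log₂(0.8145) = -0.0266
Sum = 0.101 bits.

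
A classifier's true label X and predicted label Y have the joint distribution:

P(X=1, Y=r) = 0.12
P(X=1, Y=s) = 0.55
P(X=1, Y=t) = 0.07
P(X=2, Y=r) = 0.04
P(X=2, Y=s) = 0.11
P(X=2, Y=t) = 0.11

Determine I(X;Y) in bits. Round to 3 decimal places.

Marginals: p(X) = (0.7400, 0.2600), p(Y) = (0.1600, 0.6600, 0.1800).
I(X;Y) = H(X) + H(Y) − H(X,Y).
H(X) = 0.8267, H(Y) = 1.2640, H(X,Y) = 1.9963.
I(X;Y) = 0.8267 + 1.2640 − 1.9963 = 0.094 bits.

0.094 bits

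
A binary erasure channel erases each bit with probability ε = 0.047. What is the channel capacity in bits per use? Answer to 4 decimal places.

0.9530 bits

Binary erasure channel: capacity C = 1 − ε.
C = 1 − 0.047 = 0.9530 bits per channel use.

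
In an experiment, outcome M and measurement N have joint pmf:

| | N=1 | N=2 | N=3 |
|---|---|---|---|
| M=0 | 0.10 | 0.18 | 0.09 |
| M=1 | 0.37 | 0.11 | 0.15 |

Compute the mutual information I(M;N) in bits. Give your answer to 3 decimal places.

0.093 bits

Marginals: p(M) = (0.3700, 0.6300), p(N) = (0.4700, 0.2900, 0.2400).
I(M;N) = Σ p(x,y)·log₂[p(x,y)/(p(x)p(y))].
  (0,1): 0.10·log₂(0.5750) = -0.0798
  (0,2): 0.18·log₂(1.6775) = 0.1343
  (0,3): 0.09·log₂(1.0135) = 0.0017
  (1,1): 0.37·log₂(1.2496) = 0.1189
  (1,2): 0.11·log₂(0.6021) = -0.0805
  (1,3): 0.15·log₂(0.9921) = -0.0017
Sum = 0.093 bits.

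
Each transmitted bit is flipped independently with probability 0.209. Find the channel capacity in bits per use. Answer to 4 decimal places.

Binary symmetric channel: C = 1 − h₂(ε) where h₂ is the binary entropy function.
h₂(0.209) = −0.209·log₂0.209 − 0.791·log₂0.791 = 0.7396.
C = 1 − 0.7396 = 0.2604 bits per channel use.

0.2604 bits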